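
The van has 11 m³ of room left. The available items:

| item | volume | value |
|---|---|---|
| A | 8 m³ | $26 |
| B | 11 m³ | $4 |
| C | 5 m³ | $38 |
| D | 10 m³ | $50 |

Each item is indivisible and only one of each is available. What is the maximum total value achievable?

Check high-value combinations within 11 m³:
- D: volume 10, value 50
- C: volume 5, value 38
- A: volume 8, value 26
- B: volume 11, value 4
Best: $50.

$50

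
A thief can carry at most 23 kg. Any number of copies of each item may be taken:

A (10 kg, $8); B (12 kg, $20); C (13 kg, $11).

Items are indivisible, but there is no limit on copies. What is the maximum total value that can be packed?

$28

Best value-per-unit is B at 20/12; filling with it alone gives 1×20 = 20.
Optimal mix: 1×A + 1×B → weight 22, value 28.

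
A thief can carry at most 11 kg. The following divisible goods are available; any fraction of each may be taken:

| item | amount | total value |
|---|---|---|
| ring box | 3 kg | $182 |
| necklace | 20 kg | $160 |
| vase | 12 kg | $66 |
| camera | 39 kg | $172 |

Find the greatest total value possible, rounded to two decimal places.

Take in order of value per unit:
- ring box (182/3 per unit): all 3 → value 182, running total 182.00
- necklace (160/20 per unit): 8 of 20 → value 8×160/20 = 64.0000, running total 246.00
Total 246.00.

246.00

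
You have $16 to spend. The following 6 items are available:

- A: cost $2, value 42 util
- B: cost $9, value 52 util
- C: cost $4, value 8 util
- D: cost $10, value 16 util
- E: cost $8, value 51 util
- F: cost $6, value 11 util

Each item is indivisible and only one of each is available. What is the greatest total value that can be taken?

104 util

This is a 0/1 knapsack; check combinations near the capacity.
- A+E+F: cost 2+8+6=16, value 42+51+11=104
- A+B+C: cost 2+9+4=15, value 42+52+8=102
- A+C+E: cost 2+4+8=14, value 42+8+51=101
Best: 104 util.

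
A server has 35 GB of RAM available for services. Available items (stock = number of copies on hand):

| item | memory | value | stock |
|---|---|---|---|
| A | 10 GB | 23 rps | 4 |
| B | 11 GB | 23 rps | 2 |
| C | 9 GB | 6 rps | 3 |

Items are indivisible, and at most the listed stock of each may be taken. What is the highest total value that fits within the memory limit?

Top feasible selections:
- 3×A: memory 30, value 69
- 2×A + 1×B: memory 31, value 69
Best: 69 rps.

69 rps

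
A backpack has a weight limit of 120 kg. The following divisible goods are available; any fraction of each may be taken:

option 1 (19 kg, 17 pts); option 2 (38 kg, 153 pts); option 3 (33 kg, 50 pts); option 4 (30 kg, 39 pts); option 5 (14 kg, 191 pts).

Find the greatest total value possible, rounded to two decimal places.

437.47

Take in order of value per unit:
- option 5 (191/14 per unit): all 14 → value 191, running total 191.00
- option 2 (153/38 per unit): all 38 → value 153, running total 344.00
- option 3 (50/33 per unit): all 33 → value 50, running total 394.00
- option 4 (39/30 per unit): all 30 → value 39, running total 433.00
- option 1 (17/19 per unit): 5 of 19 → value 5×17/19 = 4.4737, running total 437.47
Total 437.47.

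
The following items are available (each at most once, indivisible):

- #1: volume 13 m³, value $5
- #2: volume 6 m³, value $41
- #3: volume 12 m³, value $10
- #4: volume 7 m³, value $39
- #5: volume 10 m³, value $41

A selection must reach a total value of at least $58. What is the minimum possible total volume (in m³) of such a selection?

13

Subsets with value ≥ 58, sorted by total volume:
- #2+#4: volume 13, value 80
- #2+#5: volume 16, value 82
Minimum volume: 13 m³.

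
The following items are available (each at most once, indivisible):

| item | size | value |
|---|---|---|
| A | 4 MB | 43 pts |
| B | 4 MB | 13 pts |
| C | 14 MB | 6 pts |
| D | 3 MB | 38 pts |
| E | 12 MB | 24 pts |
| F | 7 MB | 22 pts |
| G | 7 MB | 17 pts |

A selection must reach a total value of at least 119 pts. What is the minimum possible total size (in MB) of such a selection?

Subsets with value ≥ 119, sorted by total size:
- A+D+F+G: size 21, value 120
- A+B+D+F+G: size 25, value 133
- A+D+E+F: size 26, value 127
- A+D+E+G: size 26, value 122
Minimum size: 21 MB.

21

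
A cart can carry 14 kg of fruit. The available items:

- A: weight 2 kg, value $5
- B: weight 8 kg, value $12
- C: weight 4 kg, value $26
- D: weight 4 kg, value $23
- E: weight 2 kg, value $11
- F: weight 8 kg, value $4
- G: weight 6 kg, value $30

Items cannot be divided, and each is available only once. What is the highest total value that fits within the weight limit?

Check high-value combinations within 14 kg:
- C+D+G: weight 4+4+6=14, value 26+23+30=79
- A+C+E+G: weight 2+4+2+6=14, value 5+26+11+30=72
- A+D+E+G: weight 2+4+2+6=14, value 5+23+11+30=69
- C+E+G: weight 4+2+6=12, value 26+11+30=67
- A+C+D+E: weight 2+4+4+2=12, value 5+26+23+11=65
Best: $79.

$79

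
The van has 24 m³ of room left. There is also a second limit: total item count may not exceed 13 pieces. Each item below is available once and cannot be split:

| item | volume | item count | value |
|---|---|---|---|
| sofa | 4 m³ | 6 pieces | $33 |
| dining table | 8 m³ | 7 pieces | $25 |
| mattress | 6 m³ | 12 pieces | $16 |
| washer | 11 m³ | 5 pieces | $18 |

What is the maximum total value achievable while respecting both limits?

Feasible sets respecting both limits:
- sofa+dining table: volume 12, item count 13, value 58
- sofa+washer: volume 15, item count 11, value 51
- dining table+washer: volume 19, item count 12, value 43
Best: $58.

$58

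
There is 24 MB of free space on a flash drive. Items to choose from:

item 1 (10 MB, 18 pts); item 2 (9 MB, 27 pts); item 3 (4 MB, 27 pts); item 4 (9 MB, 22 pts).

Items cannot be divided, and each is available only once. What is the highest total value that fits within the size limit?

76 pts

Check high-value combinations within 24 MB:
- item 2+item 3+item 4: size 9+4+9=22, value 27+27+22=76
- item 1+item 2+item 3: size 10+9+4=23, value 18+27+27=72
- item 1+item 3+item 4: size 10+4+9=23, value 18+27+22=67
- item 2+item 3: size 9+4=13, value 27+27=54
Best: 76 pts.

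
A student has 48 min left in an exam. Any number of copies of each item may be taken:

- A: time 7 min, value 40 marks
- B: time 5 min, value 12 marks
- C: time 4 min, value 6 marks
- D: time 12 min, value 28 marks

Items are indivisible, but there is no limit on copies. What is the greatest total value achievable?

Best value-per-unit is A at 40/7; filling with it alone gives 6×40 = 240.
Optimal mix: 6×A + 1×B → time 47, value 252.

252 marks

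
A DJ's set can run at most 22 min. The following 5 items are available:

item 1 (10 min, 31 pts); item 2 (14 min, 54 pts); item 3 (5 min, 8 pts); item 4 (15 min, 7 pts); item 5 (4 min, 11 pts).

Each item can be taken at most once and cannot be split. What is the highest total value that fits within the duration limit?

Check high-value combinations within 22 min:
- item 2+item 5: duration 14+4=18, value 54+11=65
- item 2+item 3: duration 14+5=19, value 54+8=62
- item 2: duration 14, value 54
Best: 65 pts.

65 pts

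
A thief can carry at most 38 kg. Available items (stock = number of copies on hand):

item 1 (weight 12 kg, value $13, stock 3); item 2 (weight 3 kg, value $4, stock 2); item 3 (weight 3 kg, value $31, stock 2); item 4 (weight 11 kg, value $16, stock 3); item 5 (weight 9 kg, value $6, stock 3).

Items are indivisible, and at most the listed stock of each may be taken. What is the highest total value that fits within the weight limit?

Top feasible selections:
- 2×item 2 + 2×item 3 + 2×item 4: weight 34, value 102
- 2×item 3 + 2×item 4 + 1×item 5: weight 37, value 100
Best: $102.

$102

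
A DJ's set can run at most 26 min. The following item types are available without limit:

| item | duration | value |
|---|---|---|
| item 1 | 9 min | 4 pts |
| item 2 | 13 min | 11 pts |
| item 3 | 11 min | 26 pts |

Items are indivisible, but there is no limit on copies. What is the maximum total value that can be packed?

Best value-per-unit is item 3 at 26/11, and filling with it alone uses duration 2×11=22. No mix of the others beats 2×26 = 52.

52 pts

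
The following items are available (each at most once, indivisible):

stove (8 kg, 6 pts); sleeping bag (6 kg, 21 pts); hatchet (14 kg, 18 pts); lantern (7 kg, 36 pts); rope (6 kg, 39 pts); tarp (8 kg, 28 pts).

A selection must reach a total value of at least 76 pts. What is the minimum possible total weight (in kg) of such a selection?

Subsets with value ≥ 76, sorted by total weight:
- sleeping bag+lantern+rope: weight 19, value 96
- sleeping bag+rope+tarp: weight 20, value 88
- lantern+rope+tarp: weight 21, value 103
- sleeping bag+lantern+tarp: weight 21, value 85
Minimum weight: 19 kg.

19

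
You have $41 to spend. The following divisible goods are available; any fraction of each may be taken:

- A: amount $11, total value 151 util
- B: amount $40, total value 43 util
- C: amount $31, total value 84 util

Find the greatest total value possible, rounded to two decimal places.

232.29

Take in order of value per unit:
- A (151/11 per unit): all 11 → value 151, running total 151.00
- C (84/31 per unit): 30 of 31 → value 30×84/31 = 81.2903, running total 232.29
Total 232.29.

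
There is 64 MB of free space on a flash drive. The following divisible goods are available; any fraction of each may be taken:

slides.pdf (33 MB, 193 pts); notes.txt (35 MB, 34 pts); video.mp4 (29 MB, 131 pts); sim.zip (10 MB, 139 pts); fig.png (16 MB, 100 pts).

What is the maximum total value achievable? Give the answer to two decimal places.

454.59

Take in order of value per unit:
- sim.zip (139/10 per unit): all 10 → value 139, running total 139.00
- fig.png (100/16 per unit): all 16 → value 100, running total 239.00
- slides.pdf (193/33 per unit): all 33 → value 193, running total 432.00
- video.mp4 (131/29 per unit): 5 of 29 → value 5×131/29 = 22.5862, running total 454.59
Total 454.59.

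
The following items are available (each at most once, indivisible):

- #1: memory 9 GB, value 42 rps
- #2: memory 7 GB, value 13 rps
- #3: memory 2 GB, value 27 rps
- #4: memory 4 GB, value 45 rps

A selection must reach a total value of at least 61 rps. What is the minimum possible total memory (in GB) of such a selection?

Subsets with value ≥ 61, sorted by total memory:
- #3+#4: memory 6, value 72
- #1+#3: memory 11, value 69
Minimum memory: 6 GB.

6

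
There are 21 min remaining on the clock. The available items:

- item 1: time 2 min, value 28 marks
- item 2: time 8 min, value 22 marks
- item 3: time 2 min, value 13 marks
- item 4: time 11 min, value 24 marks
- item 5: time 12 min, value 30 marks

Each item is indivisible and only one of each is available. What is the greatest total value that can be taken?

Check high-value combinations within 21 min:
- item 1+item 2+item 4: time 2+8+11=21, value 28+22+24=74
- item 1+item 3+item 5: time 2+2+12=16, value 28+13+30=71
- item 1+item 3+item 4: time 2+2+11=15, value 28+13+24=65
- item 1+item 2+item 3: time 2+8+2=12, value 28+22+13=63
Best: 74 marks.

74 marks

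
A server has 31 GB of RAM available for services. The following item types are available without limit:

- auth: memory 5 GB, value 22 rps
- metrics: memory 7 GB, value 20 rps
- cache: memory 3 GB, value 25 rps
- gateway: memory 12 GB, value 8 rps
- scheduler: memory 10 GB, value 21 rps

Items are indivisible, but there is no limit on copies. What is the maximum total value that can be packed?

Best value-per-unit is cache at 25/3, and filling with it alone uses memory 10×3=30. No mix of the others beats 10×25 = 250.

250 rps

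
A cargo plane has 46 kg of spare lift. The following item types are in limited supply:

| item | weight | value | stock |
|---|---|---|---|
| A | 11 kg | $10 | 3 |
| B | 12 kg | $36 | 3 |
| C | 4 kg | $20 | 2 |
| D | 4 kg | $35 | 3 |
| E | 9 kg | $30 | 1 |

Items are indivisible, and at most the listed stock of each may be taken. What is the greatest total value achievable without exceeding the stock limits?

$217

Top feasible selections:
- 2×B + 2×C + 3×D: weight 44, value 217
- 1×B + 2×C + 3×D + 1×E: weight 41, value 211
- 2×B + 3×D + 1×E: weight 45, value 207
Best: $217.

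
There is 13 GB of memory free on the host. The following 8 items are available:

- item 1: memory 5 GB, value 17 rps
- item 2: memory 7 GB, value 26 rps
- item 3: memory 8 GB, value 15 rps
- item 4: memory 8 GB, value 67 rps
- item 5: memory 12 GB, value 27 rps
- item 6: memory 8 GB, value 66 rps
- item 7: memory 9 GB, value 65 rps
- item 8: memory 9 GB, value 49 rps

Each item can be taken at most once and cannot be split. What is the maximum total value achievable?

Check high-value combinations within 13 GB:
- item 1+item 4: memory 5+8=13, value 17+67=84
- item 1+item 6: memory 5+8=13, value 17+66=83
- item 4: memory 8, value 67
- item 6: memory 8, value 66
- item 7: memory 9, value 65
Best: 84 rps.

84 rps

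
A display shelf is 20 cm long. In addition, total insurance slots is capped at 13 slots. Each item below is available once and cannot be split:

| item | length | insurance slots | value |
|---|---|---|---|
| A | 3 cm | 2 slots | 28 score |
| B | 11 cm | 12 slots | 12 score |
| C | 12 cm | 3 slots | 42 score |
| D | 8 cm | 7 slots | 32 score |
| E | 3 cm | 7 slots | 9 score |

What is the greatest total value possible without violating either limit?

79 score

Feasible sets respecting both limits:
- A+C+E: length 18, insurance slots 12, value 79
- C+D: length 20, insurance slots 10, value 74
- A+C: length 15, insurance slots 5, value 70
Best: 79 score.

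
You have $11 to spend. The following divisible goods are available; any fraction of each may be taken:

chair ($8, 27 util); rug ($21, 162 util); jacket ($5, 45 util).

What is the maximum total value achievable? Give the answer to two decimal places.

91.29

Take in order of value per unit:
- jacket (45/5 per unit): all 5 → value 45, running total 45.00
- rug (162/21 per unit): 6 of 21 → value 6×162/21 = 46.2857, running total 91.29
Total 91.29.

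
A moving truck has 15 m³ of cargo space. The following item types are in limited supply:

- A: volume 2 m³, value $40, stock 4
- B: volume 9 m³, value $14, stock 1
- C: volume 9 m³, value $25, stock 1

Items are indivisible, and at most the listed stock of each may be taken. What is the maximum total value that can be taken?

Best selections within volume 15 and stock limits:
- 4×A: volume 8, value 160
- 3×A + 1×C: volume 15, value 145
- 3×A + 1×B: volume 15, value 134
Best: $160.

$160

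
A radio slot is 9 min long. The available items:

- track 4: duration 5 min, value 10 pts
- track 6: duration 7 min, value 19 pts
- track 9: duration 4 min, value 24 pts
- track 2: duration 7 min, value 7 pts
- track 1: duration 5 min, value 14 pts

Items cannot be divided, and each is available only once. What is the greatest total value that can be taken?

This is a 0/1 knapsack; check combinations near the capacity.
- track 9+track 1: duration 4+5=9, value 24+14=38
- track 4+track 9: duration 5+4=9, value 10+24=34
- track 9: duration 4, value 24
- track 6: duration 7, value 19
- track 1: duration 5, value 14
Best: 38 pts.

38 pts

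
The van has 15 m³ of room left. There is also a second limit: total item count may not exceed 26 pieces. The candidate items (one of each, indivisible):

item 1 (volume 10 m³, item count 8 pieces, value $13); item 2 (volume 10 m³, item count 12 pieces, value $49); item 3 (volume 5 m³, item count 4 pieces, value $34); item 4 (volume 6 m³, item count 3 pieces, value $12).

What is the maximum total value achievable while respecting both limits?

$83

Feasible sets respecting both limits:
- item 2+item 3: volume 15, item count 16, value 83
- item 2: volume 10, item count 12, value 49
- item 1+item 3: volume 15, item count 12, value 47
- item 3+item 4: volume 11, item count 7, value 46
Best: $83.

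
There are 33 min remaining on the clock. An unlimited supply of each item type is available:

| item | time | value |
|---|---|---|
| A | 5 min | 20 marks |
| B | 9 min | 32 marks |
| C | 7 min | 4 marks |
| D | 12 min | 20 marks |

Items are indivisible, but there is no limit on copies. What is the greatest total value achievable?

124 marks

Best value-per-unit is A at 20/5; filling with it alone gives 6×20 = 120.
Optimal mix: 3×A + 2×B → time 33, value 124.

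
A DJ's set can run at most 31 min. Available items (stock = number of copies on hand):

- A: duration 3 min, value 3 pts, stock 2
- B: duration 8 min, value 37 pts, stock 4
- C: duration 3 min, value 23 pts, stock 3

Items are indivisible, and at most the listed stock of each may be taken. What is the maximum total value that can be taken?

Best selections within duration 31 and stock limits:
- 3×B + 2×C: duration 30, value 157
- 2×A + 2×B + 3×C: duration 31, value 149
- 1×A + 2×B + 3×C: duration 28, value 146
Best: 157 pts.

157 pts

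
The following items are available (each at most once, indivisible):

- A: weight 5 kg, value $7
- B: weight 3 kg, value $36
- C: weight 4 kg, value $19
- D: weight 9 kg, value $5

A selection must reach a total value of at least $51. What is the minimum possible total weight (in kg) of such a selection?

7

Subsets with value ≥ 51, sorted by total weight:
- B+C: weight 7, value 55
- A+B+C: weight 12, value 62
Minimum weight: 7 kg.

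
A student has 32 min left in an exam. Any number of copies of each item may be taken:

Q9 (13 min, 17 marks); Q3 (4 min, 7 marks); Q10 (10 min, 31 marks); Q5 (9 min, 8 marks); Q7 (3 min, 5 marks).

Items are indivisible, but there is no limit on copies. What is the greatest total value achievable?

Best value-per-unit is Q10 at 31/10, and filling with it alone uses time 3×10=30. No mix of the others beats 3×31 = 93.

93 marks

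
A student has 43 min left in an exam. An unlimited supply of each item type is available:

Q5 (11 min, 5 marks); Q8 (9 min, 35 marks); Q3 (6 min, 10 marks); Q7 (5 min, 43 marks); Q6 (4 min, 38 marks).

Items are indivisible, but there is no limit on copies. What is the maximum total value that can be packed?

Best value-per-unit is Q6 at 38/4; filling with it alone gives 10×38 = 380.
Optimal mix: 3×Q7 + 7×Q6 → time 43, value 395.

395 marks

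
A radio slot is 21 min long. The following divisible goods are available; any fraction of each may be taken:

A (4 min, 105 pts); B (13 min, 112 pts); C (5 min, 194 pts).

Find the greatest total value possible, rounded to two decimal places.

Take in order of value per unit:
- C (194/5 per unit): all 5 → value 194, running total 194.00
- A (105/4 per unit): all 4 → value 105, running total 299.00
- B (112/13 per unit): 12 of 13 → value 12×112/13 = 103.3846, running total 402.38
Total 402.38.

402.38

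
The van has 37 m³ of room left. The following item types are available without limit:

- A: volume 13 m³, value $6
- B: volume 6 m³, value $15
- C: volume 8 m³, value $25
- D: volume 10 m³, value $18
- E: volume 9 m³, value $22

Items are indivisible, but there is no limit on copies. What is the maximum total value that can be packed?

$105

Best value-per-unit is C at 25/8; filling with it alone gives 4×25 = 100.
Optimal mix: 2×B + 3×C → volume 36, value 105.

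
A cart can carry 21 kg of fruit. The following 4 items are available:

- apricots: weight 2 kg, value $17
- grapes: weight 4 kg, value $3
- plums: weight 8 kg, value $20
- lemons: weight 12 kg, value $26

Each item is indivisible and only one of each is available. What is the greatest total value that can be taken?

$46

Check high-value combinations within 21 kg:
- apricots+grapes+lemons: weight 2+4+12=18, value 17+3+26=46
- plums+lemons: weight 8+12=20, value 20+26=46
- apricots+lemons: weight 2+12=14, value 17+26=43
- apricots+grapes+plums: weight 2+4+8=14, value 17+3+20=40
- apricots+plums: weight 2+8=10, value 17+20=37
Best: $46.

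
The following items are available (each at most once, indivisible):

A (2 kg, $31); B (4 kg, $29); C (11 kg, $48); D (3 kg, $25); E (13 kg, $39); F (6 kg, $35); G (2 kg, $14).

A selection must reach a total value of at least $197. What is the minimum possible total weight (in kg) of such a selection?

Subsets with value ≥ 197, sorted by total weight:
- A+B+C+D+E+F: weight 39, value 207
- A+B+C+D+E+F+G: weight 41, value 221
Minimum weight: 39 kg.

39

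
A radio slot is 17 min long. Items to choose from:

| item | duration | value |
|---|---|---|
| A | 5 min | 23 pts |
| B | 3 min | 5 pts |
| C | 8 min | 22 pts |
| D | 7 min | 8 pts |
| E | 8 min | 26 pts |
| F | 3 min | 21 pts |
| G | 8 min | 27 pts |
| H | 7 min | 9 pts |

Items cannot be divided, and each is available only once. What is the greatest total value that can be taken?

71 pts

Check high-value combinations within 17 min:
- A+F+G: duration 5+3+8=16, value 23+21+27=71
- A+E+F: duration 5+8+3=16, value 23+26+21=70
- A+C+F: duration 5+8+3=16, value 23+22+21=66
- A+B+G: duration 5+3+8=16, value 23+5+27=55
- A+B+E: duration 5+3+8=16, value 23+5+26=54
Best: 71 pts.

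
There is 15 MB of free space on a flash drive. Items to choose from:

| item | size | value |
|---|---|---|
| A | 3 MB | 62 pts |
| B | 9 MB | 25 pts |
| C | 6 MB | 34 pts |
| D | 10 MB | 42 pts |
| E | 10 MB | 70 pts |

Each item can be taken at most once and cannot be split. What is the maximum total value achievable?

132 pts

Check high-value combinations within 15 MB:
- A+E: size 3+10=13, value 62+70=132
- A+D: size 3+10=13, value 62+42=104
- A+C: size 3+6=9, value 62+34=96
Best: 132 pts.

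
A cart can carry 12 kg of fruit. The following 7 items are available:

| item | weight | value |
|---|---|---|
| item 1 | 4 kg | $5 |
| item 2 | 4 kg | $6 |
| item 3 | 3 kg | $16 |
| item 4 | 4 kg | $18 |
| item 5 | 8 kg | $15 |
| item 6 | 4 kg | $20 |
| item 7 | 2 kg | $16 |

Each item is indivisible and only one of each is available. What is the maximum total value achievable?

$54

This is a 0/1 knapsack; check combinations near the capacity.
- item 4+item 6+item 7: weight 4+4+2=10, value 18+20+16=54
- item 3+item 4+item 6: weight 3+4+4=11, value 16+18+20=54
- item 3+item 6+item 7: weight 3+4+2=9, value 16+20+16=52
Best: $54.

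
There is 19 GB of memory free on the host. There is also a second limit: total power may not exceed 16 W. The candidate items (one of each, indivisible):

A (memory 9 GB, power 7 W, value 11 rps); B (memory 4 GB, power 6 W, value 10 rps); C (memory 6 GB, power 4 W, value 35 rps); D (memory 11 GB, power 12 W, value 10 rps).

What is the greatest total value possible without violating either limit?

46 rps

Feasible sets respecting both limits:
- A+C: memory 15, power 11, value 46
- B+C: memory 10, power 10, value 45
- C+D: memory 17, power 16, value 45
- C: memory 6, power 4, value 35
Best: 46 rps.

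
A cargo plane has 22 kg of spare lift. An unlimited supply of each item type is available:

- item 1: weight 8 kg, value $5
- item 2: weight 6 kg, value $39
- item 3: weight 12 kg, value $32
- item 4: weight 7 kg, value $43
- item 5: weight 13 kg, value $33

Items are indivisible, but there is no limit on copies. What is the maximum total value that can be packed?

$129

Best value-per-unit is item 2 at 39/6; filling with it alone gives 3×39 = 117.
Optimal mix: 3×item 4 → weight 21, value 129.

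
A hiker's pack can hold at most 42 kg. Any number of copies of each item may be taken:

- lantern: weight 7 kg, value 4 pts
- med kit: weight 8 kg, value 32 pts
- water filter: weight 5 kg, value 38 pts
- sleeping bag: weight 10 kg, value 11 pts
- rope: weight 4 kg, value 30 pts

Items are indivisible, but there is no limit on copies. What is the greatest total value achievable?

Best value-per-unit is water filter at 38/5; filling with it alone gives 8×38 = 304.
Optimal mix: 6×water filter + 3×rope → weight 42, value 318.

318 pts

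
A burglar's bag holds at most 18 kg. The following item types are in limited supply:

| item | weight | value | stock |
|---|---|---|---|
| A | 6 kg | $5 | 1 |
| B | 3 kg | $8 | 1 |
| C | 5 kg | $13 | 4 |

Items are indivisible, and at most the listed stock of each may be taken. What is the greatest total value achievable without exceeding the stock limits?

$47

Top feasible selections:
- 1×B + 3×C: weight 18, value 47
- 3×C: weight 15, value 39
- 1×B + 2×C: weight 13, value 34
Best: $47.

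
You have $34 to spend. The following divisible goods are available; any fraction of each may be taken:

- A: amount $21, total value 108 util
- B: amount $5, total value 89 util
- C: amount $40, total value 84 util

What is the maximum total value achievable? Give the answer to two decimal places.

213.80

Take in order of value per unit:
- B (89/5 per unit): all 5 → value 89, running total 89.00
- A (108/21 per unit): all 21 → value 108, running total 197.00
- C (84/40 per unit): 8 of 40 → value 8×84/40 = 16.8000, running total 213.80
Total 213.80.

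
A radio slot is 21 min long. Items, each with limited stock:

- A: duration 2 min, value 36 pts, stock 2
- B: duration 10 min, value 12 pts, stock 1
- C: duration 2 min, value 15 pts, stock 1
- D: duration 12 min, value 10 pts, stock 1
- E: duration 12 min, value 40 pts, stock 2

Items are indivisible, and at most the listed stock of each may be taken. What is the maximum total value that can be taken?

127 pts

Best selections within duration 21 and stock limits:
- 2×A + 1×C + 1×E: duration 18, value 127
- 2×A + 1×E: duration 16, value 112
- 2×A + 1×B + 1×C: duration 16, value 99
Best: 127 pts.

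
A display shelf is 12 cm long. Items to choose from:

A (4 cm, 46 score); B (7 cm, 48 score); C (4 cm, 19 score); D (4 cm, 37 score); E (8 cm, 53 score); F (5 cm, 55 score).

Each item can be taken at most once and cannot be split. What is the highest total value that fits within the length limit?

103 score

This is a 0/1 knapsack; check combinations near the capacity.
- B+F: length 7+5=12, value 48+55=103
- A+C+D: length 4+4+4=12, value 46+19+37=102
- A+F: length 4+5=9, value 46+55=101
- A+E: length 4+8=12, value 46+53=99
Best: 103 score.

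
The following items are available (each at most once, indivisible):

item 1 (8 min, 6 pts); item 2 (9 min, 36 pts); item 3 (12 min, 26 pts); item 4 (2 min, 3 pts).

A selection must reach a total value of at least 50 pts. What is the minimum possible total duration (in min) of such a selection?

21

Subsets with value ≥ 50, sorted by total duration:
- item 2+item 3: duration 21, value 62
- item 2+item 3+item 4: duration 23, value 65
Minimum duration: 21 min.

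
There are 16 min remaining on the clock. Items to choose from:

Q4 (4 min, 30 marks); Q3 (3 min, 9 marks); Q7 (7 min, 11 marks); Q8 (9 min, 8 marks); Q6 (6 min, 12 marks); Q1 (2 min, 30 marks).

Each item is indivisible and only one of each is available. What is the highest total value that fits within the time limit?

Check high-value combinations within 16 min:
- Q4+Q3+Q6+Q1: time 4+3+6+2=15, value 30+9+12+30=81
- Q4+Q3+Q7+Q1: time 4+3+7+2=16, value 30+9+11+30=80
- Q4+Q6+Q1: time 4+6+2=12, value 30+12+30=72
Best: 81 marks.

81 marks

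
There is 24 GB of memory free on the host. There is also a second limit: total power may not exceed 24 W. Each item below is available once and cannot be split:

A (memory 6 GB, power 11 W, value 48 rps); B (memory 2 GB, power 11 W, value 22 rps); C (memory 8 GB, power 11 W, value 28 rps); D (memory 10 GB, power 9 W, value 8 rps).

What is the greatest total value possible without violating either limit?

Feasible sets respecting both limits:
- A+C: memory 14, power 22, value 76
- A+B: memory 8, power 22, value 70
- A+D: memory 16, power 20, value 56
- B+C: memory 10, power 22, value 50
Best: 76 rps.

76 rps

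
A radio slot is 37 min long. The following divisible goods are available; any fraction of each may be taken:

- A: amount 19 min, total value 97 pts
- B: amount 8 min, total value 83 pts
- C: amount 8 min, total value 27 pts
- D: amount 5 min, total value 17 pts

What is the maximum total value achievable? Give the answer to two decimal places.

Take in order of value per unit:
- B (83/8 per unit): all 8 → value 83, running total 83.00
- A (97/19 per unit): all 19 → value 97, running total 180.00
- D (17/5 per unit): all 5 → value 17, running total 197.00
- C (27/8 per unit): 5 of 8 → value 5×27/8 = 16.8750, running total 213.88
Total 213.88.

213.88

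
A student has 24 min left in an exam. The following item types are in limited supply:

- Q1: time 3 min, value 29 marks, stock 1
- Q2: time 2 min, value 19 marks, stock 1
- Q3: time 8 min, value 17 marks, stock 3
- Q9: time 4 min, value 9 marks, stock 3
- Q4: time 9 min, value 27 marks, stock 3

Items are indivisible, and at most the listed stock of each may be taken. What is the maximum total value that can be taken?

Top feasible selections:
- 1×Q1 + 1×Q2 + 2×Q4: time 23, value 102
- 1×Q1 + 1×Q2 + 2×Q9 + 1×Q4: time 22, value 93
- 1×Q1 + 1×Q2 + 1×Q3 + 1×Q4: time 22, value 92
Best: 102 marks.

102 marks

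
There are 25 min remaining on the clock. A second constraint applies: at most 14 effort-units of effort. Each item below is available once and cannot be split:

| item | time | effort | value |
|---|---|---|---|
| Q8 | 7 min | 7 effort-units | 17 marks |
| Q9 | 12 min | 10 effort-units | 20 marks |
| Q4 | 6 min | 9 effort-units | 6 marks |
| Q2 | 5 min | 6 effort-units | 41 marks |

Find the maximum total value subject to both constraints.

Feasible sets respecting both limits:
- Q8+Q2: time 12, effort 13, value 58
- Q2: time 5, effort 6, value 41
- Q9: time 12, effort 10, value 20
Best: 58 marks.

58 marks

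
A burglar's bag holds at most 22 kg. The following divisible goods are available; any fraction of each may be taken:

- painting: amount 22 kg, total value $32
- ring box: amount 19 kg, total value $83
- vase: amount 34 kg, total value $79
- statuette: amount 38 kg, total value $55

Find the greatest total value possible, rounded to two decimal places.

89.97

Take in order of value per unit:
- ring box (83/19 per unit): all 19 → value 83, running total 83.00
- vase (79/34 per unit): 3 of 34 → value 3×79/34 = 6.9706, running total 89.97
Total 89.97.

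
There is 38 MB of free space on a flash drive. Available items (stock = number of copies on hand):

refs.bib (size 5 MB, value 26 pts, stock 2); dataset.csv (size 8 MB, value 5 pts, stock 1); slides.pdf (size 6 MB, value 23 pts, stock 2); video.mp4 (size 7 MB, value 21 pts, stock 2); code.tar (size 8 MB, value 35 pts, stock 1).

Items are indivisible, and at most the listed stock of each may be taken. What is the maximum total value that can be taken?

154 pts

Best selections within size 38 and stock limits:
- 2×refs.bib + 2×slides.pdf + 1×video.mp4 + 1×code.tar: size 37, value 154
- 2×refs.bib + 1×slides.pdf + 2×video.mp4 + 1×code.tar: size 38, value 152
- 2×refs.bib + 2×slides.pdf + 2×video.mp4: size 36, value 140
- 2×refs.bib + 1×dataset.csv + 2×slides.pdf + 1×code.tar: size 38, value 138
Best: 154 pts.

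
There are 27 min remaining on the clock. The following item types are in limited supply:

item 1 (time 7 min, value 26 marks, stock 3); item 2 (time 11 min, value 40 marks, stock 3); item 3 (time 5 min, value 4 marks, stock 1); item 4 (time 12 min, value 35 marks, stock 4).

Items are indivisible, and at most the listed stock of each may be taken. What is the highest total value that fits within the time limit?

92 marks

Best selections within time 27 and stock limits:
- 2×item 1 + 1×item 2: time 25, value 92
- 2×item 1 + 1×item 4: time 26, value 87
- 2×item 2 + 1×item 3: time 27, value 84
- 3×item 1 + 1×item 3: time 26, value 82
Best: 92 marks.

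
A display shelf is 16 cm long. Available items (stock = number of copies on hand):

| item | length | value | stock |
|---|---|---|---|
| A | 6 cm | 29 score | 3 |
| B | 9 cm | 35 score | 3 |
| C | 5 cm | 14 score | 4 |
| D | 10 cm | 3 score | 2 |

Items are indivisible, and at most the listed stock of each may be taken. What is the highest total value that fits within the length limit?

64 score

Top feasible selections:
- 1×A + 1×B: length 15, value 64
- 2×A: length 12, value 58
- 1×A + 2×C: length 16, value 57
- 1×B + 1×C: length 14, value 49
Best: 64 score.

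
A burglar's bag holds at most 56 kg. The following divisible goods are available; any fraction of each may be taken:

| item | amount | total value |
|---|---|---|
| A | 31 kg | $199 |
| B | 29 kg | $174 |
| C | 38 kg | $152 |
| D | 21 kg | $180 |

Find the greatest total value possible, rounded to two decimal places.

403.00

Take in order of value per unit:
- D (180/21 per unit): all 21 → value 180, running total 180.00
- A (199/31 per unit): all 31 → value 199, running total 379.00
- B (174/29 per unit): 4 of 29 → value 4×174/29 = 24.0000, running total 403.00
Total 403.00.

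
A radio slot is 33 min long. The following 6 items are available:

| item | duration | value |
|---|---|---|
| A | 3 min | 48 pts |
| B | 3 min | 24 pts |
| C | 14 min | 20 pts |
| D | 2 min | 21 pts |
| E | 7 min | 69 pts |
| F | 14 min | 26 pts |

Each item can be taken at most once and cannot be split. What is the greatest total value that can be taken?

188 pts

Check high-value combinations within 33 min:
- A+B+D+E+F: duration 3+3+2+7+14=29, value 48+24+21+69+26=188
- A+B+C+D+E: duration 3+3+14+2+7=29, value 48+24+20+21+69=182
- A+B+E+F: duration 3+3+7+14=27, value 48+24+69+26=167
- A+D+E+F: duration 3+2+7+14=26, value 48+21+69+26=164
Best: 188 pts.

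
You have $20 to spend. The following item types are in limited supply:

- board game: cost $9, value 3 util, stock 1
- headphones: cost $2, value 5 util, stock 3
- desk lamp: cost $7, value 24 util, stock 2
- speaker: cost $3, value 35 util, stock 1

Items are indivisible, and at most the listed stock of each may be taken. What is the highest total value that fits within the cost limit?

88 util

Best selections within cost 20 and stock limits:
- 1×headphones + 2×desk lamp + 1×speaker: cost 19, value 88
- 2×desk lamp + 1×speaker: cost 17, value 83
Best: 88 util.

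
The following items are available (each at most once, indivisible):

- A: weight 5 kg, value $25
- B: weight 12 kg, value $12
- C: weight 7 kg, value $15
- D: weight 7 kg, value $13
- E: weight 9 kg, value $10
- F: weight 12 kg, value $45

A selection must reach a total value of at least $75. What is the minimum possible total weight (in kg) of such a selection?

Subsets with value ≥ 75, sorted by total weight:
- A+C+F: weight 24, value 85
- A+D+F: weight 24, value 83
Minimum weight: 24 kg.

24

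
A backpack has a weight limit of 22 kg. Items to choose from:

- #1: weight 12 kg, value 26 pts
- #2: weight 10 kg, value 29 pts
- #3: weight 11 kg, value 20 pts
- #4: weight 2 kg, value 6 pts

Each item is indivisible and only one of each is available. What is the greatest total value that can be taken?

Check high-value combinations within 22 kg:
- #1+#2: weight 12+10=22, value 26+29=55
- #2+#3: weight 10+11=21, value 29+20=49
- #2+#4: weight 10+2=12, value 29+6=35
- #1+#4: weight 12+2=14, value 26+6=32
- #2: weight 10, value 29
Best: 55 pts.

55 pts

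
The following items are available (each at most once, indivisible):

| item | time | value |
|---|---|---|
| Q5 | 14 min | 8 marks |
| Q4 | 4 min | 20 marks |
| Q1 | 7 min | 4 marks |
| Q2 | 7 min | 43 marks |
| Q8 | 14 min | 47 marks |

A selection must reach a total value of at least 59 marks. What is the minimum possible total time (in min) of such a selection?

11

Subsets with value ≥ 59, sorted by total time:
- Q4+Q2: time 11, value 63
- Q4+Q1+Q2: time 18, value 67
Minimum time: 11 min.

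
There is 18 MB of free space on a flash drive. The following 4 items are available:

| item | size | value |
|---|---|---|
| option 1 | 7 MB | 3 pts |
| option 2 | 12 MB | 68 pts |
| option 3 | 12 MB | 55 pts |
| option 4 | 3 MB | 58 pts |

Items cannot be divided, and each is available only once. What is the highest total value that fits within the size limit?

Check high-value combinations within 18 MB:
- option 2+option 4: size 12+3=15, value 68+58=126
- option 3+option 4: size 12+3=15, value 55+58=113
- option 2: size 12, value 68
Best: 126 pts.

126 pts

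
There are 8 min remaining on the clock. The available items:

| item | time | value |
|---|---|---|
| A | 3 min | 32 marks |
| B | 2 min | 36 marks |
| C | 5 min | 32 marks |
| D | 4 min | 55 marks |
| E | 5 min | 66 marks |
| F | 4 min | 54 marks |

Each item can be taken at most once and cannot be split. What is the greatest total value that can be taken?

109 marks

Check high-value combinations within 8 min:
- D+F: time 4+4=8, value 55+54=109
- B+E: time 2+5=7, value 36+66=102
- A+E: time 3+5=8, value 32+66=98
- B+D: time 2+4=6, value 36+55=91
- B+F: time 2+4=6, value 36+54=90
Best: 109 marks.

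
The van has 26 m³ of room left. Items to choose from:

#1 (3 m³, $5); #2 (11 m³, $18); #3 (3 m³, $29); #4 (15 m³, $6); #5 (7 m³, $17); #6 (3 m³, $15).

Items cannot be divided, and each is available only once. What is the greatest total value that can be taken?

Check high-value combinations within 26 m³:
- #2+#3+#5+#6: volume 11+3+7+3=24, value 18+29+17+15=79
- #1+#2+#3+#5: volume 3+11+3+7=24, value 5+18+29+17=69
- #1+#2+#3+#6: volume 3+11+3+3=20, value 5+18+29+15=67
- #1+#3+#5+#6: volume 3+3+7+3=16, value 5+29+17+15=66
- #2+#3+#5: volume 11+3+7=21, value 18+29+17=64
Best: $79.

$79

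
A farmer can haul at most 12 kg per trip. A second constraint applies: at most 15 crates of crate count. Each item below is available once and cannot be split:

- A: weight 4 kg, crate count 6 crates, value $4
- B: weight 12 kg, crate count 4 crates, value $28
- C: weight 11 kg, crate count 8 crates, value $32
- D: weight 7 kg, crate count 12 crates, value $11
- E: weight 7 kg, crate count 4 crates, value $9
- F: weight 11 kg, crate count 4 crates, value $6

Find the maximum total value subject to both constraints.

Feasible sets respecting both limits:
- C: weight 11, crate count 8, value 32
- B: weight 12, crate count 4, value 28
- A+E: weight 11, crate count 10, value 13
- D: weight 7, crate count 12, value 11
Best: $32.

$32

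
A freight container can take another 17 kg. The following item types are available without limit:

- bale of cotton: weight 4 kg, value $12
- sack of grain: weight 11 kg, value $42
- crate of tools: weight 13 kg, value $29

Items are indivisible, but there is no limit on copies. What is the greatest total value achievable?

Best value-per-unit is sack of grain at 42/11; filling with it alone gives 1×42 = 42.
Optimal mix: 1×bale of cotton + 1×sack of grain → weight 15, value 54.

$54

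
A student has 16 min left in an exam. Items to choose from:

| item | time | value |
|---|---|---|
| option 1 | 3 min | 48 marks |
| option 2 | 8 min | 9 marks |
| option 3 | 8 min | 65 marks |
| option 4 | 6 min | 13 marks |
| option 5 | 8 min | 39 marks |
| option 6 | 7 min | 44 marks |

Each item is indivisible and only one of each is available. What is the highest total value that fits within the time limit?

113 marks

Check high-value combinations within 16 min:
- option 1+option 3: time 3+8=11, value 48+65=113
- option 3+option 6: time 8+7=15, value 65+44=109
- option 1+option 4+option 6: time 3+6+7=16, value 48+13+44=105
- option 3+option 5: time 8+8=16, value 65+39=104
Best: 113 marks.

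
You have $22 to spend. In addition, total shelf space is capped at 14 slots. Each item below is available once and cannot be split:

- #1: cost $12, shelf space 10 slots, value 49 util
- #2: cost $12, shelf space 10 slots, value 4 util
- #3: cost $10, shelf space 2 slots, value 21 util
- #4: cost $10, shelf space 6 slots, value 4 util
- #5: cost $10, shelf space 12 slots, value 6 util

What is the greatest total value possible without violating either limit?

Feasible sets respecting both limits:
- #1+#3: cost 22, shelf space 12, value 70
- #1: cost 12, shelf space 10, value 49
- #3+#5: cost 20, shelf space 14, value 27
Best: 70 util.

70 util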